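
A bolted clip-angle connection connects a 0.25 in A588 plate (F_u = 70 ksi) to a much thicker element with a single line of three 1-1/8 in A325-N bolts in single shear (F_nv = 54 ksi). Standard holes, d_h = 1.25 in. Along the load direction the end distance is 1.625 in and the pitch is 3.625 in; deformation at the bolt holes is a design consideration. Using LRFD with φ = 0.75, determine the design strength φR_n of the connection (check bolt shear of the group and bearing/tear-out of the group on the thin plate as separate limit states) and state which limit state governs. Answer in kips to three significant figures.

Bolt shear: A_b = π·1.125²/4 = 0.994 in²; R_n = 54 × 0.994 × 3 × 1 = 161 kips → 0.75 × 161 = 121 kips.
Bearing (1.2 l_c t F_u ≤ 2.4 d t F_u): upper limit = 2.4·1.125·0.25·70 = 47.25 kips.
  Edge l_c = 1.625 − 1.25/2 = 1 → r_n = 21 kips; interior l_c = 3.625 − 1.25 = 2.375 → r_n = 47.25 kips.
  R_n,bearing = 1·21 + 2·47.25 = 115.5 kips → 0.75 × 115.5 = 86.6 kips.
Bearing governs: 86.6 kips.

86.6 kips (bearing governs)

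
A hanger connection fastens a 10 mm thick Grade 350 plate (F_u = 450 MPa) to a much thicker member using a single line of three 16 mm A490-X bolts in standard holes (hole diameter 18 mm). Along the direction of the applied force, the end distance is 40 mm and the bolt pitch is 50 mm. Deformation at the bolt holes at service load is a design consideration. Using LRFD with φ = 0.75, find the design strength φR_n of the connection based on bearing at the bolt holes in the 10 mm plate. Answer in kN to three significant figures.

385 kN

Per bolt r_n = 1.2 l_c t F_u ≤ 2.4 d t F_u; upper limit = 2.4 × 16 × 10 × 450 / 1000 = 172.8 kN.
Edge bolt: l_c = 40 − 18/2 = 31 mm → 1.2 × 31 × 10 × 450 / 1000 = 167.4 → r_n = 167.4 kN.
Interior bolts: l_c = 50 − 18 = 32 mm → 1.2 × 32 × 10 × 450 / 1000 = 172.8 → r_n = 172.8 kN.
R_n = 1 × 167.4 + 2 × 172.8 = 513 kN.
Design strength φR_n = 0.75 × 513 = 385 kN.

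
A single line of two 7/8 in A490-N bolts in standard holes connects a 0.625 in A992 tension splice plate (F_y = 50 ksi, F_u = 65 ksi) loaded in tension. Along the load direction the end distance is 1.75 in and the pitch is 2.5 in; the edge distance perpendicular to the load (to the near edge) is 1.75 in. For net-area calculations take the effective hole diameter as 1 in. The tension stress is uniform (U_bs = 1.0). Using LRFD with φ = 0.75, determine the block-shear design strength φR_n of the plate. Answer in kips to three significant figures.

Shear plane L_v = 1.75 + 1·2.5 = 4.25 in; A_gv = 4.25 × 0.625 = 2.656 in².
A_nv = (4.25 − 1.5·1) × 0.625 = 1.719 in².
A_nt = (1.75 − 0.5·1) × 0.625 = 0.7812 in².
0.6 F_u A_nv = 67.03 kips; 0.6 F_y A_gv = 79.69 kips → shear rupture governs the shear term.
R_n = 67.03 + 1.0 × 65 × 0.7812 = 117.8 kips.
Design strength φR_n = 0.75 × 117.8 = 88.4 kips.

88.4 kips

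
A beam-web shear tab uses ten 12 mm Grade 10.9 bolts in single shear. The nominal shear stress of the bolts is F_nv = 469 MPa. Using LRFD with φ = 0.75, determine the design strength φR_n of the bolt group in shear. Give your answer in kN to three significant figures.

398 kN

A_b = π × 12² / 4 = 113.1 mm².
R_n = F_nv · A_b · n · n_s = 469 × 113.1 × 10 × 1 / 1000 = 530.4 kN.
Design strength φR_n = 0.75 × 530.4 = 398 kN.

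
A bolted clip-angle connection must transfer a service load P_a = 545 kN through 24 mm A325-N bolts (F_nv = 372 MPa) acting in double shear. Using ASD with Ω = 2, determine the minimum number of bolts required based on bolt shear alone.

4 bolts

A_b = π·24²/4 = 452.4 mm².
Per-bolt allowable strength R_n/Ω = 372 × 452.4 × 2 / 1000 / 2 = 168.3 kN.
n ≥ 545 / 168.3 = 3.238 → use 4 bolts.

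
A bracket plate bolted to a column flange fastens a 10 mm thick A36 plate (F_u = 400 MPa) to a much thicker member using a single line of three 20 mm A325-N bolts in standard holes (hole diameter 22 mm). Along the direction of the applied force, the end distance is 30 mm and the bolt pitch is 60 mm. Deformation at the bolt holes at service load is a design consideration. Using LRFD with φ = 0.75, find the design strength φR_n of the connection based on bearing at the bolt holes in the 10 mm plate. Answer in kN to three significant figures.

342 kN

Per bolt r_n = 1.2 l_c t F_u ≤ 2.4 d t F_u; upper limit = 2.4 × 20 × 10 × 400 / 1000 = 192 kN.
Edge bolt: l_c = 30 − 22/2 = 19 mm → 1.2 × 19 × 10 × 400 / 1000 = 91.2 → r_n = 91.2 kN.
Interior bolts: l_c = 60 − 22 = 38 mm → 1.2 × 38 × 10 × 400 / 1000 = 182.4 → r_n = 182.4 kN.
R_n = 1 × 91.2 + 2 × 182.4 = 456 kN.
Design strength φR_n = 0.75 × 456 = 342 kN.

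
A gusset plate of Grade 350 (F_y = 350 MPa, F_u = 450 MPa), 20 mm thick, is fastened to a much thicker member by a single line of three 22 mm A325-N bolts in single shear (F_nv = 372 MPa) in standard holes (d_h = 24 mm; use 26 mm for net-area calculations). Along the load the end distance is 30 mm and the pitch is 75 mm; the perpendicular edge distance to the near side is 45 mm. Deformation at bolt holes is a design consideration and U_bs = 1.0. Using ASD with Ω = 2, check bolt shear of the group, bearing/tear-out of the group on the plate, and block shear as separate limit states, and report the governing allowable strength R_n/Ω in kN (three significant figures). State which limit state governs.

212 kN (bolt shear governs)

Bolt shear: A_b = π·22²/4 = 380.1 mm²; R_n = 372 × 380.1 × 3 × 1 / 1000 = 424.2 kN → 424.2 / 2 = 212 kN.
Bearing: edge l_c = 18, r_n = 194.4 kN; interior l_c = 51, r_n = 475.2 kN; R_n = 194.4 + 2·475.2 = 1145 kN → 572 kN.
Block shear: A_gv = 3600, A_nv = 2300, A_nt = 640 mm²; R_n = min(0.6F_uA_nv, 0.6F_yA_gv) + U_bs·F_u·A_nt = 909 kN → 454 kN.
Bolt shear governs: 212 kN.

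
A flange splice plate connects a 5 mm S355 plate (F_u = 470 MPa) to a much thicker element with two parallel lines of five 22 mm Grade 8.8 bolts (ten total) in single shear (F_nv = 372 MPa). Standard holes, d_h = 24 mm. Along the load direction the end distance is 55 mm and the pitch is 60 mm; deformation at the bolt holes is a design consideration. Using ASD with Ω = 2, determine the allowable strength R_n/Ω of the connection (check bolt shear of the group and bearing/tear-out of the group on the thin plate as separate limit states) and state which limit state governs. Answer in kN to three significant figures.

Bolt shear: A_b = π·22²/4 = 380.1 mm²; R_n = 372 × 380.1 × 10 × 1 / 1000 = 1414 kN → 1414 / 2 = 707 kN.
Bearing (1.2 l_c t F_u ≤ 2.4 d t F_u): upper limit = 2.4·22·5·470 / 1000 = 124.1 kN.
  Edge l_c = 55 − 24/2 = 43 → r_n = 121.3 kN; interior l_c = 60 − 24 = 36 → r_n = 101.5 kN.
  R_n,bearing = 2·121.3 + 8·101.5 = 1055 kN → 1055 / 2 = 527 kN.
Bearing governs: 527 kN.

527 kN (bearing governs)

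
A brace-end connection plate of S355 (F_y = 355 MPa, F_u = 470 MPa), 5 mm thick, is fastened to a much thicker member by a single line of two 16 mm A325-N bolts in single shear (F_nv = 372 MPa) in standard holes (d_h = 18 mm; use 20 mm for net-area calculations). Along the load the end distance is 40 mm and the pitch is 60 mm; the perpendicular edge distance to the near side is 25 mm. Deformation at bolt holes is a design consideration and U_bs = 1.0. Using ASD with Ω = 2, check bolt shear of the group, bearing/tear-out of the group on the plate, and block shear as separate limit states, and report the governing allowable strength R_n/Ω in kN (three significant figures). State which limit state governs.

67 kN (block shear governs)

Bolt shear: A_b = π·16²/4 = 201.1 mm²; R_n = 372 × 201.1 × 2 × 1 / 1000 = 149.6 kN → 149.6 / 2 = 74.8 kN.
Bearing: edge l_c = 31, r_n = 87.42 kN; interior l_c = 42, r_n = 90.24 kN; R_n = 87.42 + 1·90.24 = 177.7 kN → 88.8 kN.
Block shear: A_gv = 500, A_nv = 350, A_nt = 75 mm²; R_n = min(0.6F_uA_nv, 0.6F_yA_gv) + U_bs·F_u·A_nt = 133.9 kN → 67 kN.
Block shear governs: 67 kN.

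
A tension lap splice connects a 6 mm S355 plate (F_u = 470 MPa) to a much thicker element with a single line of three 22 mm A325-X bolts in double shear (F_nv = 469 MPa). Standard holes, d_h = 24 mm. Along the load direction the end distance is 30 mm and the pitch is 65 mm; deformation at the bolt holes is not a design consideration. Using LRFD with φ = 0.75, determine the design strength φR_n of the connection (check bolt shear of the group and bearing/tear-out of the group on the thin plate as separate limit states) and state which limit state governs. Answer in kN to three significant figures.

Bolt shear: A_b = π·22²/4 = 380.1 mm²; R_n = 469 × 380.1 × 3 × 2 / 1000 = 1070 kN → 0.75 × 1070 = 802 kN.
Bearing (1.5 l_c t F_u ≤ 3.0 d t F_u): upper limit = 3.0·22·6·470 / 1000 = 186.1 kN.
  Edge l_c = 30 − 24/2 = 18 → r_n = 76.14 kN; interior l_c = 65 − 24 = 41 → r_n = 173.4 kN.
  R_n,bearing = 1·76.14 + 2·173.4 = 423 kN → 0.75 × 423 = 317 kN.
Bearing governs: 317 kN.

317 kN (bearing governs)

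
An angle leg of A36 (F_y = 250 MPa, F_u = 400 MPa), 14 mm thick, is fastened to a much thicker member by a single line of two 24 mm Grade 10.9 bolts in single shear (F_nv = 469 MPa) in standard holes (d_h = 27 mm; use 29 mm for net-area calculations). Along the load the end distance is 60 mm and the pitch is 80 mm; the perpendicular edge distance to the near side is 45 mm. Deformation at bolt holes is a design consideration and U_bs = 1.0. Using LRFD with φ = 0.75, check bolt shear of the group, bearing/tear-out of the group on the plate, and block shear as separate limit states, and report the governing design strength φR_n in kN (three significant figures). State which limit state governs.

Bolt shear: A_b = π·24²/4 = 452.4 mm²; R_n = 469 × 452.4 × 2 × 1 / 1000 = 424.3 kN → 0.75 × 424.3 = 318 kN.
Bearing: edge l_c = 46.5, r_n = 312.5 kN; interior l_c = 53, r_n = 322.6 kN; R_n = 312.5 + 1·322.6 = 635 kN → 476 kN.
Block shear: A_gv = 1960, A_nv = 1351, A_nt = 427 mm²; R_n = min(0.6F_uA_nv, 0.6F_yA_gv) + U_bs·F_u·A_nt = 464.8 kN → 349 kN.
Bolt shear governs: 318 kN.

318 kN (bolt shear governs)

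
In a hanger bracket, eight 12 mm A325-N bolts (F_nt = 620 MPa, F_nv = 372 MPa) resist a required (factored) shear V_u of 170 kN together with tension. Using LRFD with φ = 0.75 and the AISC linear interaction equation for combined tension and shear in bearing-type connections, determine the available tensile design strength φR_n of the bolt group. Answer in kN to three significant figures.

A_b = π·12²/4 = 113.1 mm²; f_rv = 170 × 1000 / (8 × 113.1) = 187.9 MPa.
F'_nt = 1.3 F_nt − (F_nt / φF_nv) f_rv = 1.3·620 − (620/(0.75·372))·187.9 = 388.5 MPa, capped at F_nt → F'_nt = 388.5 MPa.
R_n = F'_nt · A_b · n = 388.5 × 113.1 × 8 / 1000 = 351.5 kN.
Design strength φR_n = 0.75 × 351.5 = 264 kN.

264 kN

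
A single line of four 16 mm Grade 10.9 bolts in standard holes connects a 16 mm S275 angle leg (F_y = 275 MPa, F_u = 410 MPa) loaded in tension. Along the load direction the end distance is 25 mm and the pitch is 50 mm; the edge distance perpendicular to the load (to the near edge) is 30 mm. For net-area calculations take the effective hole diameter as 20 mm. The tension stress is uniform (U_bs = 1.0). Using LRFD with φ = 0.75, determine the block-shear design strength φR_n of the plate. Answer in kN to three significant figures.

408 kN

Shear plane L_v = 25 + 3·50 = 175 mm; A_gv = 175 × 16 = 2800 mm².
A_nv = (175 − 3.5·20) × 16 = 1680 mm².
A_nt = (30 − 0.5·20) × 16 = 320 mm².
0.6 F_u A_nv = 413.3 kN; 0.6 F_y A_gv = 462 kN → shear rupture governs the shear term.
R_n = 413.3 + 1.0 × 410 × 320 / 1000 = 544.5 kN.
Design strength φR_n = 0.75 × 544.5 = 408 kN.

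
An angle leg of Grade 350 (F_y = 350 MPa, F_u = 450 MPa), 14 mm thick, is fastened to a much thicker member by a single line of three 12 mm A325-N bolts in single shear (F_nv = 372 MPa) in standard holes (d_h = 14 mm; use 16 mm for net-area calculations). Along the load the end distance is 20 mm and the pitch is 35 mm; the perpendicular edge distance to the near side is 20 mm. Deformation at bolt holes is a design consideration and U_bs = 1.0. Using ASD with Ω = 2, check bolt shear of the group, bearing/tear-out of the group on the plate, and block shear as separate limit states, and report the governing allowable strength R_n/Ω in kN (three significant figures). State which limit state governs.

Bolt shear: A_b = π·12²/4 = 113.1 mm²; R_n = 372 × 113.1 × 3 × 1 / 1000 = 126.2 kN → 126.2 / 2 = 63.1 kN.
Bearing: edge l_c = 13, r_n = 98.28 kN; interior l_c = 21, r_n = 158.8 kN; R_n = 98.28 + 2·158.8 = 415.8 kN → 208 kN.
Block shear: A_gv = 1260, A_nv = 700, A_nt = 168 mm²; R_n = min(0.6F_uA_nv, 0.6F_yA_gv) + U_bs·F_u·A_nt = 264.6 kN → 132 kN.
Bolt shear governs: 63.1 kN.

63.1 kN (bolt shear governs)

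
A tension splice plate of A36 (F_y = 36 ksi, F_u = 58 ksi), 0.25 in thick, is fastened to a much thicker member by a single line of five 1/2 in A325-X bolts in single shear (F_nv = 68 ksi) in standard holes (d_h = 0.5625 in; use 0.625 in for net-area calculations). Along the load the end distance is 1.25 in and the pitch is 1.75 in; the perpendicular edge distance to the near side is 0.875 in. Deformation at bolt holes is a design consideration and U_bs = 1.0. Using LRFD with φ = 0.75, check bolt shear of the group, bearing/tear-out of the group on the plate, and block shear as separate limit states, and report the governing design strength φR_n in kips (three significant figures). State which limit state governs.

39.5 kips (block shear governs)

Bolt shear: A_b = π·0.5²/4 = 0.1963 in²; R_n = 68 × 0.1963 × 5 × 1 = 66.76 kips → 0.75 × 66.76 = 50.1 kips.
Bearing: edge l_c = 0.9688, r_n = 16.86 kips; interior l_c = 1.188, r_n = 17.4 kips; R_n = 16.86 + 4·17.4 = 86.46 kips → 64.8 kips.
Block shear: A_gv = 2.062, A_nv = 1.359, A_nt = 0.1406 in²; R_n = min(0.6F_uA_nv, 0.6F_yA_gv) + U_bs·F_u·A_nt = 52.71 kips → 39.5 kips.
Block shear governs: 39.5 kips.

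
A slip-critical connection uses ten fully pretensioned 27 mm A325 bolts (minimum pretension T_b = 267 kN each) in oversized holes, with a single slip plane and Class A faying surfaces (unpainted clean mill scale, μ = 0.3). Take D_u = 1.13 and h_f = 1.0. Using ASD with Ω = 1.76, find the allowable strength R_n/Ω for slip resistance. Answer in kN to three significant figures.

R_n = μ · D_u · h_f · T_b · n_s · n_b = 0.3 × 1.13 × 1.0 × 267 × 1 × 10 = 905.1 kN.
Allowable strength R_n/Ω = 905.1 / 1.76 = 514 kN.

514 kN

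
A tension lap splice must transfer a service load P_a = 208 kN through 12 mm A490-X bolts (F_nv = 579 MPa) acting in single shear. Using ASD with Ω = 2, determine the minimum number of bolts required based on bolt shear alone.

A_b = π·12²/4 = 113.1 mm².
Per-bolt allowable strength R_n/Ω = 579 × 113.1 × 1 / 1000 / 2 = 32.74 kN.
n ≥ 208 / 32.74 = 6.353 → use 7 bolts.

7 bolts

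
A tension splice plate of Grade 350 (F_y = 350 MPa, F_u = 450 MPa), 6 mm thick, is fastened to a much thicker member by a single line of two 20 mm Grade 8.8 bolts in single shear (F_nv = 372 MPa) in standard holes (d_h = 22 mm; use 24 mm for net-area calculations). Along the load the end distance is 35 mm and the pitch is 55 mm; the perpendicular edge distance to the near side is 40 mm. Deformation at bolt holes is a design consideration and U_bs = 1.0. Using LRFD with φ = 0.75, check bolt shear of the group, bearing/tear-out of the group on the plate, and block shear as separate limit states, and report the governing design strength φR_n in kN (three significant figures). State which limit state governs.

Bolt shear: A_b = π·20²/4 = 314.2 mm²; R_n = 372 × 314.2 × 2 × 1 / 1000 = 233.7 kN → 0.75 × 233.7 = 175 kN.
Bearing: edge l_c = 24, r_n = 77.76 kN; interior l_c = 33, r_n = 106.9 kN; R_n = 77.76 + 1·106.9 = 184.7 kN → 139 kN.
Block shear: A_gv = 540, A_nv = 324, A_nt = 168 mm²; R_n = min(0.6F_uA_nv, 0.6F_yA_gv) + U_bs·F_u·A_nt = 163.1 kN → 122 kN.
Block shear governs: 122 kN.

122 kN (block shear governs)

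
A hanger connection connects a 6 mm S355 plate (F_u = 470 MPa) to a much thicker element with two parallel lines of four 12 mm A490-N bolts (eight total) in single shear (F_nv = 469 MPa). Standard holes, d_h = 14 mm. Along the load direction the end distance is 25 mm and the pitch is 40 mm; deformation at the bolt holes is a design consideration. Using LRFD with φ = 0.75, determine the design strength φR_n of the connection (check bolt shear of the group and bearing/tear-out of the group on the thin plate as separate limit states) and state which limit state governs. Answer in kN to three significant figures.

Bolt shear: A_b = π·12²/4 = 113.1 mm²; R_n = 469 × 113.1 × 8 × 1 / 1000 = 424.3 kN → 0.75 × 424.3 = 318 kN.
Bearing (1.2 l_c t F_u ≤ 2.4 d t F_u): upper limit = 2.4·12·6·470 / 1000 = 81.22 kN.
  Edge l_c = 25 − 14/2 = 18 → r_n = 60.91 kN; interior l_c = 40 − 14 = 26 → r_n = 81.22 kN.
  R_n,bearing = 2·60.91 + 6·81.22 = 609.1 kN → 0.75 × 609.1 = 457 kN.
Bolt shear governs: 318 kN.

318 kN (bolt shear governs)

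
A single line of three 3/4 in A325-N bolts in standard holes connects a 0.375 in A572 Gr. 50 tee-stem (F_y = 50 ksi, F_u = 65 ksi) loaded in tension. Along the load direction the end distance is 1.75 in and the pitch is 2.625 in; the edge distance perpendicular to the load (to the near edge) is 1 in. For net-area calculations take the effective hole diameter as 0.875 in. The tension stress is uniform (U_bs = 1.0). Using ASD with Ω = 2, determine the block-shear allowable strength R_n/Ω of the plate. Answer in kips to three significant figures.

42 kips

Shear plane L_v = 1.75 + 2·2.625 = 7 in; A_gv = 7 × 0.375 = 2.625 in².
A_nv = (7 − 2.5·0.875) × 0.375 = 1.805 in².
A_nt = (1 − 0.5·0.875) × 0.375 = 0.2109 in².
0.6 F_u A_nv = 70.38 kips; 0.6 F_y A_gv = 78.75 kips → shear rupture governs the shear term.
R_n = 70.38 + 1.0 × 65 × 0.2109 = 84.09 kips.
Allowable strength R_n/Ω = 84.09 / 2 = 42 kips.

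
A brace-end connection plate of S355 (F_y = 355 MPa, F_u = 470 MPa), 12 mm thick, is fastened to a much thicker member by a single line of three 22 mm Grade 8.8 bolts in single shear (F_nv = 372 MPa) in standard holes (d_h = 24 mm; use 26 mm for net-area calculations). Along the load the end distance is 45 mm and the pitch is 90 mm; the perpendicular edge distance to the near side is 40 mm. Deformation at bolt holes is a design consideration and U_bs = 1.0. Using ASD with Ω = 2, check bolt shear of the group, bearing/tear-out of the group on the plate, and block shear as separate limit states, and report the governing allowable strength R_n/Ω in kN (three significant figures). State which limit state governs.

Bolt shear: A_b = π·22²/4 = 380.1 mm²; R_n = 372 × 380.1 × 3 × 1 / 1000 = 424.2 kN → 424.2 / 2 = 212 kN.
Bearing: edge l_c = 33, r_n = 223.3 kN; interior l_c = 66, r_n = 297.8 kN; R_n = 223.3 + 2·297.8 = 818.9 kN → 409 kN.
Block shear: A_gv = 2700, A_nv = 1920, A_nt = 324 mm²; R_n = min(0.6F_uA_nv, 0.6F_yA_gv) + U_bs·F_u·A_nt = 693.7 kN → 347 kN.
Bolt shear governs: 212 kN.

212 kN (bolt shear governs)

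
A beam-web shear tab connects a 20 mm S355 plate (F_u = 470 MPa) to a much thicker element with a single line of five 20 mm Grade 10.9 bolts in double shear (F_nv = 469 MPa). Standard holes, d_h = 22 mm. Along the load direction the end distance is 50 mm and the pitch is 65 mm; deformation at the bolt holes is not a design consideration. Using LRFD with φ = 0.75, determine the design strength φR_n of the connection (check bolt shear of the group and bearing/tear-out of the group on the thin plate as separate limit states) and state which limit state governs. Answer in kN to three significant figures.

Bolt shear: A_b = π·20²/4 = 314.2 mm²; R_n = 469 × 314.2 × 5 × 2 / 1000 = 1473 kN → 0.75 × 1473 = 1110 kN.
Bearing (1.5 l_c t F_u ≤ 3.0 d t F_u): upper limit = 3.0·20·20·470 / 1000 = 564 kN.
  Edge l_c = 50 − 22/2 = 39 → r_n = 549.9 kN; interior l_c = 65 − 22 = 43 → r_n = 564 kN.
  R_n,bearing = 1·549.9 + 4·564 = 2806 kN → 0.75 × 2806 = 2100 kN.
Bolt shear governs: 1110 kN.

1110 kN (bolt shear governs)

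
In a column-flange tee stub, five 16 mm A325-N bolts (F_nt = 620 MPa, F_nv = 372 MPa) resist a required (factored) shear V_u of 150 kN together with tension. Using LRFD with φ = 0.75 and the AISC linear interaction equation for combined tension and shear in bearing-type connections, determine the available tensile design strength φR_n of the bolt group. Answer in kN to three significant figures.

358 kN

A_b = π·16²/4 = 201.1 mm²; f_rv = 150 × 1000 / (5 × 201.1) = 149.2 MPa.
F'_nt = 1.3 F_nt − (F_nt / φF_nv) f_rv = 1.3·620 − (620/(0.75·372))·149.2 = 474.4 MPa, capped at F_nt → F'_nt = 474.4 MPa.
R_n = F'_nt · A_b · n = 474.4 × 201.1 × 5 / 1000 = 476.9 kN.
Design strength φR_n = 0.75 × 476.9 = 358 kN.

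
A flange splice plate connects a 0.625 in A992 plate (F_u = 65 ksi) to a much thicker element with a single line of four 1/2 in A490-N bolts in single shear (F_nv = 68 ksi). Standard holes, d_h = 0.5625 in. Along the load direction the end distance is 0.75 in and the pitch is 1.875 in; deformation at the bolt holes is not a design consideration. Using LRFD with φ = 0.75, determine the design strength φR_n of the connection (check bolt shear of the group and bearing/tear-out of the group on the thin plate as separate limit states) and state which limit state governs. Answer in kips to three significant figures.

Bolt shear: A_b = π·0.5²/4 = 0.1963 in²; R_n = 68 × 0.1963 × 4 × 1 = 53.41 kips → 0.75 × 53.41 = 40.1 kips.
Bearing (1.5 l_c t F_u ≤ 3.0 d t F_u): upper limit = 3.0·0.5·0.625·65 = 60.94 kips.
  Edge l_c = 0.75 − 0.5625/2 = 0.4688 → r_n = 28.56 kips; interior l_c = 1.875 − 0.5625 = 1.312 → r_n = 60.94 kips.
  R_n,bearing = 1·28.56 + 3·60.94 = 211.4 kips → 0.75 × 211.4 = 159 kips.
Bolt shear governs: 40.1 kips.

40.1 kips (bolt shear governs)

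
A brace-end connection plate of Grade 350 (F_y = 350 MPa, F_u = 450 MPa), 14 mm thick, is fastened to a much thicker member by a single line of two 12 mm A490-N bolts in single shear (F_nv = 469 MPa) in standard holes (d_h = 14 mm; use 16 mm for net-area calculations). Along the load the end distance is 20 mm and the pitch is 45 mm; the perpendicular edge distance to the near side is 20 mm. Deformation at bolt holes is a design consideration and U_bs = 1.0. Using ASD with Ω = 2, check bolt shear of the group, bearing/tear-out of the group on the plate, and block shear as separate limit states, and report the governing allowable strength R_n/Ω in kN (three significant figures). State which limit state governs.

Bolt shear: A_b = π·12²/4 = 113.1 mm²; R_n = 469 × 113.1 × 2 × 1 / 1000 = 106.1 kN → 106.1 / 2 = 53 kN.
Bearing: edge l_c = 13, r_n = 98.28 kN; interior l_c = 31, r_n = 181.4 kN; R_n = 98.28 + 1·181.4 = 279.7 kN → 140 kN.
Block shear: A_gv = 910, A_nv = 574, A_nt = 168 mm²; R_n = min(0.6F_uA_nv, 0.6F_yA_gv) + U_bs·F_u·A_nt = 230.6 kN → 115 kN.
Bolt shear governs: 53 kN.

53 kN (bolt shear governs)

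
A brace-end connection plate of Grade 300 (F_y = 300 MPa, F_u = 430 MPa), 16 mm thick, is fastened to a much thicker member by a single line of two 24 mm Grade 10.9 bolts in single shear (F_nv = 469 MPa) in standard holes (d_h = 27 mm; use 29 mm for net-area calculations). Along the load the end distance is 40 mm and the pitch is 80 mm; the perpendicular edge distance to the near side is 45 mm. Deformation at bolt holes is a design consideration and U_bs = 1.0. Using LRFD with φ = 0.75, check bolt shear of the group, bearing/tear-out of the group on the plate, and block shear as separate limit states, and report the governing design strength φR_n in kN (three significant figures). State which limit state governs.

Bolt shear: A_b = π·24²/4 = 452.4 mm²; R_n = 469 × 452.4 × 2 × 1 / 1000 = 424.3 kN → 0.75 × 424.3 = 318 kN.
Bearing: edge l_c = 26.5, r_n = 218.8 kN; interior l_c = 53, r_n = 396.3 kN; R_n = 218.8 + 1·396.3 = 615.1 kN → 461 kN.
Block shear: A_gv = 1920, A_nv = 1224, A_nt = 488 mm²; R_n = min(0.6F_uA_nv, 0.6F_yA_gv) + U_bs·F_u·A_nt = 525.6 kN → 394 kN.
Bolt shear governs: 318 kN.

318 kN (bolt shear governs)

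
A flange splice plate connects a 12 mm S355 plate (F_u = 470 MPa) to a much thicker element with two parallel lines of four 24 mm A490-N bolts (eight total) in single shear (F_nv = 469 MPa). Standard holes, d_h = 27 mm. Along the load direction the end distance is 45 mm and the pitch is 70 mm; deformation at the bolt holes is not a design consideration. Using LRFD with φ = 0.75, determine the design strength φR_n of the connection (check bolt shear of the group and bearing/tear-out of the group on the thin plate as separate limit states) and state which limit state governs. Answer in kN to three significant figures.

1270 kN (bolt shear governs)

Bolt shear: A_b = π·24²/4 = 452.4 mm²; R_n = 469 × 452.4 × 8 × 1 / 1000 = 1697 kN → 0.75 × 1697 = 1270 kN.
Bearing (1.5 l_c t F_u ≤ 3.0 d t F_u): upper limit = 3.0·24·12·470 / 1000 = 406.1 kN.
  Edge l_c = 45 − 27/2 = 31.5 → r_n = 266.5 kN; interior l_c = 70 − 27 = 43 → r_n = 363.8 kN.
  R_n,bearing = 2·266.5 + 6·363.8 = 2716 kN → 0.75 × 2716 = 2040 kN.
Bolt shear governs: 1270 kN.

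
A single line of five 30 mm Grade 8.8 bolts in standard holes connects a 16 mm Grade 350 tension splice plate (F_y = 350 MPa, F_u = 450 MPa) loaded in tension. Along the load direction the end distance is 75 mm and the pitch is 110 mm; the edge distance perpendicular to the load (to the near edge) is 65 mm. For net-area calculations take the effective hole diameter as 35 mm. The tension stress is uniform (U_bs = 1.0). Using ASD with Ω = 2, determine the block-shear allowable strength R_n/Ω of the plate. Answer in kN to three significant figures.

943 kN

Shear plane L_v = 75 + 4·110 = 515 mm; A_gv = 515 × 16 = 8240 mm².
A_nv = (515 − 4.5·35) × 16 = 5720 mm².
A_nt = (65 − 0.5·35) × 16 = 760 mm².
0.6 F_u A_nv = 1544 kN; 0.6 F_y A_gv = 1730 kN → shear rupture governs the shear term.
R_n = 1544 + 1.0 × 450 × 760 / 1000 = 1886 kN.
Allowable strength R_n/Ω = 1886 / 2 = 943 kN.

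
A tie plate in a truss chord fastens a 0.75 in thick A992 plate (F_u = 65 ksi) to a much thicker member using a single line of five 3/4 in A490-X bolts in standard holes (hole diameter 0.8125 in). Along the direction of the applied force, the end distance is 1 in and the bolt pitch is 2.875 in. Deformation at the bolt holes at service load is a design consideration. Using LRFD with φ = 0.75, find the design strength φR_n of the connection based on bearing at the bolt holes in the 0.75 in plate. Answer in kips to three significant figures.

Per bolt r_n = 1.2 l_c t F_u ≤ 2.4 d t F_u; upper limit = 2.4 × 0.75 × 0.75 × 65 = 87.75 kips.
Edge bolt: l_c = 1 − 0.8125/2 = 0.5938 in → 1.2 × 0.5938 × 0.75 × 65 = 34.73 → r_n = 34.73 kips.
Interior bolts: l_c = 2.875 − 0.8125 = 2.062 in → 1.2 × 2.062 × 0.75 × 65 = 120.7 → r_n = 87.75 kips.
R_n = 1 × 34.73 + 4 × 87.75 = 385.7 kips.
Design strength φR_n = 0.75 × 385.7 = 289 kips.

289 kips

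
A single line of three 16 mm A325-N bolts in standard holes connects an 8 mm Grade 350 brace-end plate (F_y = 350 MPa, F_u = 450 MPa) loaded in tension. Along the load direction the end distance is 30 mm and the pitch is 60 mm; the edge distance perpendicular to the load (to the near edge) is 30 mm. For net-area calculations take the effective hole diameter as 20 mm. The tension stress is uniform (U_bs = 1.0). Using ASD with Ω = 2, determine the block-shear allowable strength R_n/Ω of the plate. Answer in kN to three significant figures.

144 kN

Shear plane L_v = 30 + 2·60 = 150 mm; A_gv = 150 × 8 = 1200 mm².
A_nv = (150 − 2.5·20) × 8 = 800 mm².
A_nt = (30 − 0.5·20) × 8 = 160 mm².
0.6 F_u A_nv = 216 kN; 0.6 F_y A_gv = 252 kN → shear rupture governs the shear term.
R_n = 216 + 1.0 × 450 × 160 / 1000 = 288 kN.
Allowable strength R_n/Ω = 288 / 2 = 144 kN.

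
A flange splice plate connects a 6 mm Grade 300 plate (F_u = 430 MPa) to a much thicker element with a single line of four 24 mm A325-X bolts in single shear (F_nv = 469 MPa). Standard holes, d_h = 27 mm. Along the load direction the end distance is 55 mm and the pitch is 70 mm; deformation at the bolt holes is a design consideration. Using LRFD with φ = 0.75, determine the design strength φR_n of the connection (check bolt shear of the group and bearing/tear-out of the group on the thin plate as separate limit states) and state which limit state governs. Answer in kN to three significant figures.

Bolt shear: A_b = π·24²/4 = 452.4 mm²; R_n = 469 × 452.4 × 4 × 1 / 1000 = 848.7 kN → 0.75 × 848.7 = 637 kN.
Bearing (1.2 l_c t F_u ≤ 2.4 d t F_u): upper limit = 2.4·24·6·430 / 1000 = 148.6 kN.
  Edge l_c = 55 − 27/2 = 41.5 → r_n = 128.5 kN; interior l_c = 70 − 27 = 43 → r_n = 133.1 kN.
  R_n,bearing = 1·128.5 + 3·133.1 = 527.9 kN → 0.75 × 527.9 = 396 kN.
Bearing governs: 396 kN.

396 kN (bearing governs)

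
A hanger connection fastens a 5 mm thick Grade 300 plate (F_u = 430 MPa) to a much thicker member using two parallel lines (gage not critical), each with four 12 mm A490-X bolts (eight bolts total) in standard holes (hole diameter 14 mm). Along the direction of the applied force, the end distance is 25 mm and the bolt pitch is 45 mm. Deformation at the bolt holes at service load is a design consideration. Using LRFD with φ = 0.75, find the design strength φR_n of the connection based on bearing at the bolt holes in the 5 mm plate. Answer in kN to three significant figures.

348 kN

Per bolt r_n = 1.2 l_c t F_u ≤ 2.4 d t F_u; upper limit = 2.4 × 12 × 5 × 430 / 1000 = 61.92 kN.
Edge bolt: l_c = 25 − 14/2 = 18 mm → 1.2 × 18 × 5 × 430 / 1000 = 46.44 → r_n = 46.44 kN.
Interior bolts: l_c = 45 − 14 = 31 mm → 1.2 × 31 × 5 × 430 / 1000 = 79.98 → r_n = 61.92 kN.
R_n = 2 × 46.44 + 6 × 61.92 = 464.4 kN.
Design strength φR_n = 0.75 × 464.4 = 348 kN.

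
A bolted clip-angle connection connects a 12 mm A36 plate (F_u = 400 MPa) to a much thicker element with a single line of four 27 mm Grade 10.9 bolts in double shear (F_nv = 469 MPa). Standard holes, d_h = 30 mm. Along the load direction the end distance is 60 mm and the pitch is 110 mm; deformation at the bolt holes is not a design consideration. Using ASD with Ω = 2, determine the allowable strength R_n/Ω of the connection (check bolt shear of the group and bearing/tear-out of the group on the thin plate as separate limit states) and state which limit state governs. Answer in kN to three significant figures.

Bolt shear: A_b = π·27²/4 = 572.6 mm²; R_n = 469 × 572.6 × 4 × 2 / 1000 = 2148 kN → 2148 / 2 = 1070 kN.
Bearing (1.5 l_c t F_u ≤ 3.0 d t F_u): upper limit = 3.0·27·12·400 / 1000 = 388.8 kN.
  Edge l_c = 60 − 30/2 = 45 → r_n = 324 kN; interior l_c = 110 − 30 = 80 → r_n = 388.8 kN.
  R_n,bearing = 1·324 + 3·388.8 = 1490 kN → 1490 / 2 = 745 kN.
Bearing governs: 745 kN.

745 kN (bearing governs)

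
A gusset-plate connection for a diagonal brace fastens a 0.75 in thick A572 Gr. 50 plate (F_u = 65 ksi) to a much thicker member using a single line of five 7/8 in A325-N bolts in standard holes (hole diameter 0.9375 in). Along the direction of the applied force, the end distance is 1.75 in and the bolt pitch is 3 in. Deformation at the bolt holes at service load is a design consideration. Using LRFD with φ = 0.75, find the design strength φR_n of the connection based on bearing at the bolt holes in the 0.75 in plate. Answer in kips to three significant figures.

363 kips

Per bolt r_n = 1.2 l_c t F_u ≤ 2.4 d t F_u; upper limit = 2.4 × 0.875 × 0.75 × 65 = 102.4 kips.
Edge bolt: l_c = 1.75 − 0.9375/2 = 1.281 in → 1.2 × 1.281 × 0.75 × 65 = 74.95 → r_n = 74.95 kips.
Interior bolts: l_c = 3 − 0.9375 = 2.062 in → 1.2 × 2.062 × 0.75 × 65 = 120.7 → r_n = 102.4 kips.
R_n = 1 × 74.95 + 4 × 102.4 = 484.5 kips.
Design strength φR_n = 0.75 × 484.5 = 363 kips.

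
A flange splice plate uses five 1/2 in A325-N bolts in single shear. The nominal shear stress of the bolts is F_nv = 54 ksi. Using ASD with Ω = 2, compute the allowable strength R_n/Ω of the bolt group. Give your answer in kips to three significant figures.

26.5 kips

A_b = π × 0.5² / 4 = 0.1963 in².
R_n = F_nv · A_b · n · n_s = 54 × 0.1963 × 5 × 1 = 53.01 kips.
Allowable strength R_n/Ω = 53.01 / 2 = 26.5 kips.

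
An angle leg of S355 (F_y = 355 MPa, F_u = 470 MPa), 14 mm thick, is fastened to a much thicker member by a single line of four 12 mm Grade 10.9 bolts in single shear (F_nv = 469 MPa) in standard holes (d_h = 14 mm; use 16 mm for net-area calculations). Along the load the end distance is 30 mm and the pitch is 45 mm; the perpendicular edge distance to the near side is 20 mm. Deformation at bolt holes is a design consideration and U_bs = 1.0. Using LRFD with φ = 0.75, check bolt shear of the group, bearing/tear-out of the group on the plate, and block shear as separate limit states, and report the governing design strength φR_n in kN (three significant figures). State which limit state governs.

Bolt shear: A_b = π·12²/4 = 113.1 mm²; R_n = 469 × 113.1 × 4 × 1 / 1000 = 212.2 kN → 0.75 × 212.2 = 159 kN.
Bearing: edge l_c = 23, r_n = 181.6 kN; interior l_c = 31, r_n = 189.5 kN; R_n = 181.6 + 3·189.5 = 750.1 kN → 563 kN.
Block shear: A_gv = 2310, A_nv = 1526, A_nt = 168 mm²; R_n = min(0.6F_uA_nv, 0.6F_yA_gv) + U_bs·F_u·A_nt = 509.3 kN → 382 kN.
Bolt shear governs: 159 kN.

159 kN (bolt shear governs)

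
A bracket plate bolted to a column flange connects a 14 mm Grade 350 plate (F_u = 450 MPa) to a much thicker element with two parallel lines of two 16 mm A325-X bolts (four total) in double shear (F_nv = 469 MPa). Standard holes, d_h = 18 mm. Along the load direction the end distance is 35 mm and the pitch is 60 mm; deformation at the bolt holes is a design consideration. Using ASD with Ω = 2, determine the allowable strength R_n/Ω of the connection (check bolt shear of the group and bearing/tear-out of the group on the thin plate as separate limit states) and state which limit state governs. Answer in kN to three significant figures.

377 kN (bolt shear governs)

Bolt shear: A_b = π·16²/4 = 201.1 mm²; R_n = 469 × 201.1 × 4 × 2 / 1000 = 754.4 kN → 754.4 / 2 = 377 kN.
Bearing (1.2 l_c t F_u ≤ 2.4 d t F_u): upper limit = 2.4·16·14·450 / 1000 = 241.9 kN.
  Edge l_c = 35 − 18/2 = 26 → r_n = 196.6 kN; interior l_c = 60 − 18 = 42 → r_n = 241.9 kN.
  R_n,bearing = 2·196.6 + 2·241.9 = 877 kN → 877 / 2 = 438 kN.
Bolt shear governs: 377 kN.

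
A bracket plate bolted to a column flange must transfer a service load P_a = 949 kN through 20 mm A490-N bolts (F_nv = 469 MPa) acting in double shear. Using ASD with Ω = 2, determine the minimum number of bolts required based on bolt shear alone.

7 bolts

A_b = π·20²/4 = 314.2 mm².
Per-bolt allowable strength R_n/Ω = 469 × 314.2 × 2 / 1000 / 2 = 147.3 kN.
n ≥ 949 / 147.3 = 6.441 → use 7 bolts.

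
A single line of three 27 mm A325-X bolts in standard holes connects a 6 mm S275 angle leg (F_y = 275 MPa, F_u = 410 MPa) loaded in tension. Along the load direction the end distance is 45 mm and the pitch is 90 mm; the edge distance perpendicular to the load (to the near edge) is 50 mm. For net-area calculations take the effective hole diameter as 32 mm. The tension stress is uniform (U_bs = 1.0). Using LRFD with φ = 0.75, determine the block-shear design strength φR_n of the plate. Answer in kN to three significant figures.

223 kN

Shear plane L_v = 45 + 2·90 = 225 mm; A_gv = 225 × 6 = 1350 mm².
A_nv = (225 − 2.5·32) × 6 = 870 mm².
A_nt = (50 − 0.5·32) × 6 = 204 mm².
0.6 F_u A_nv = 214 kN; 0.6 F_y A_gv = 222.8 kN → shear rupture governs the shear term.
R_n = 214 + 1.0 × 410 × 204 / 1000 = 297.7 kN.
Design strength φR_n = 0.75 × 297.7 = 223 kN.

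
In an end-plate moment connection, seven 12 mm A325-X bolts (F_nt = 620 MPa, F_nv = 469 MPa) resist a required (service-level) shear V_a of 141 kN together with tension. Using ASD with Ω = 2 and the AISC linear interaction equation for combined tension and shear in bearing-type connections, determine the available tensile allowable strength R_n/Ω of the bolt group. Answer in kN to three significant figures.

A_b = π·12²/4 = 113.1 mm²; f_rv = 141 × 1000 / (7 × 113.1) = 178.1 MPa.
F'_nt = 1.3 F_nt − (Ω F_nt / F_nv) f_rv = 1.3·620 − (2·620/469)·178.1 = 335.1 MPa, capped at F_nt → F'_nt = 335.1 MPa.
R_n = F'_nt · A_b · n = 335.1 × 113.1 × 7 / 1000 = 265.3 kN.
Allowable strength R_n/Ω = 265.3 / 2 = 133 kN.

133 kN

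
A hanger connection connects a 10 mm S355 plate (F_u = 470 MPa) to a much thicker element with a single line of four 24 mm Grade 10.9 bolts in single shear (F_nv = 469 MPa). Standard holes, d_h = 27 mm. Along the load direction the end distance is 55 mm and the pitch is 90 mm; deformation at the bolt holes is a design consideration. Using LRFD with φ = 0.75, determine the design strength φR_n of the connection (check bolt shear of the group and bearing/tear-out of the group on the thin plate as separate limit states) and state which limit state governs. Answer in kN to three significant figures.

637 kN (bolt shear governs)

Bolt shear: A_b = π·24²/4 = 452.4 mm²; R_n = 469 × 452.4 × 4 × 1 / 1000 = 848.7 kN → 0.75 × 848.7 = 637 kN.
Bearing (1.2 l_c t F_u ≤ 2.4 d t F_u): upper limit = 2.4·24·10·470 / 1000 = 270.7 kN.
  Edge l_c = 55 − 27/2 = 41.5 → r_n = 234.1 kN; interior l_c = 90 − 27 = 63 → r_n = 270.7 kN.
  R_n,bearing = 1·234.1 + 3·270.7 = 1046 kN → 0.75 × 1046 = 785 kN.
Bolt shear governs: 637 kN.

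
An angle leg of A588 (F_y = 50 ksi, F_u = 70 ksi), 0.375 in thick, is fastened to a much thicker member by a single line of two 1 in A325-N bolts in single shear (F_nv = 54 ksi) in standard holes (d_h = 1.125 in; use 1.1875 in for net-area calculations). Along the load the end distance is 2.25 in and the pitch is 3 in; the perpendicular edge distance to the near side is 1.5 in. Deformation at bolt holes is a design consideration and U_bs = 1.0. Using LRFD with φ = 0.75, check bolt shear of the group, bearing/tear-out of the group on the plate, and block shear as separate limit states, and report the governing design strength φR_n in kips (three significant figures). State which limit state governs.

Bolt shear: A_b = π·1²/4 = 0.7854 in²; R_n = 54 × 0.7854 × 2 × 1 = 84.82 kips → 0.75 × 84.82 = 63.6 kips.
Bearing: edge l_c = 1.688, r_n = 53.16 kips; interior l_c = 1.875, r_n = 59.06 kips; R_n = 53.16 + 1·59.06 = 112.2 kips → 84.2 kips.
Block shear: A_gv = 1.969, A_nv = 1.301, A_nt = 0.3398 in²; R_n = min(0.6F_uA_nv, 0.6F_yA_gv) + U_bs·F_u·A_nt = 78.42 kips → 58.8 kips.
Block shear governs: 58.8 kips.

58.8 kips (block shear governs)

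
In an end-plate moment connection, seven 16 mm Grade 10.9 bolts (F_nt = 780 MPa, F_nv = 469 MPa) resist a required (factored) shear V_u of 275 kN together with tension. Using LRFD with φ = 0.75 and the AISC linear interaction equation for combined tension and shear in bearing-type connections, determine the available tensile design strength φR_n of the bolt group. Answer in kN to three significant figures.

A_b = π·16²/4 = 201.1 mm²; f_rv = 275 × 1000 / (7 × 201.1) = 195.4 MPa.
F'_nt = 1.3 F_nt − (F_nt / φF_nv) f_rv = 1.3·780 − (780/(0.75·469))·195.4 = 580.7 MPa, capped at F_nt → F'_nt = 580.7 MPa.
R_n = F'_nt · A_b · n = 580.7 × 201.1 × 7 / 1000 = 817.3 kN.
Design strength φR_n = 0.75 × 817.3 = 613 kN.

613 kN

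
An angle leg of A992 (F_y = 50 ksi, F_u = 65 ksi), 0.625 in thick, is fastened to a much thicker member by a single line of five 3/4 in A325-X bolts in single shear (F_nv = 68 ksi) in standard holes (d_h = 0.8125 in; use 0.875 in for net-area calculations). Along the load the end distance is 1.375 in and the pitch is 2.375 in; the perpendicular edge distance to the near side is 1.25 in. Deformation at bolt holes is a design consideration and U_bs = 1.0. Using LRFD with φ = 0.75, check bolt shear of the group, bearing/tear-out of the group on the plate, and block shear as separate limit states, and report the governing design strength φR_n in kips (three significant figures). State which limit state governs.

Bolt shear: A_b = π·0.75²/4 = 0.4418 in²; R_n = 68 × 0.4418 × 5 × 1 = 150.2 kips → 0.75 × 150.2 = 113 kips.
Bearing: edge l_c = 0.9688, r_n = 47.23 kips; interior l_c = 1.562, r_n = 73.12 kips; R_n = 47.23 + 4·73.12 = 339.7 kips → 255 kips.
Block shear: A_gv = 6.797, A_nv = 4.336, A_nt = 0.5078 in²; R_n = min(0.6F_uA_nv, 0.6F_yA_gv) + U_bs·F_u·A_nt = 202.1 kips → 152 kips.
Bolt shear governs: 113 kips.

113 kips (bolt shear governs)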